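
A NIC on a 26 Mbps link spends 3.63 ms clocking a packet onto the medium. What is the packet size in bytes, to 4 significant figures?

11800 bytes

L = R × t_tx = 26000000 b/s × 0.00363 s = 94380 bits.
In bytes: 94380 / 8 = 11800 bytes.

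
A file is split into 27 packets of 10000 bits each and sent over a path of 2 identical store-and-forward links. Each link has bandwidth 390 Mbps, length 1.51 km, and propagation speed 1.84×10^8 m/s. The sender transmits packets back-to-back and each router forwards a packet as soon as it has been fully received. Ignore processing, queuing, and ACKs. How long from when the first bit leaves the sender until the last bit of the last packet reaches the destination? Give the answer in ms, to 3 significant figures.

0.734 ms

Per-hop transmission t_tx = L/R = 10000/390000000 = 0.025641 ms.
Per-hop propagation t_prop = 1510/184000000 = 0.00820652 ms.
Pipeline fill: first packet needs 2·t_tx to clear all hops; remaining 26 packets each add one t_tx.
Total = (2+27-1)·t_tx + 2·t_prop = 28·0.025641 + 2·0.00820652 = 0.734 ms.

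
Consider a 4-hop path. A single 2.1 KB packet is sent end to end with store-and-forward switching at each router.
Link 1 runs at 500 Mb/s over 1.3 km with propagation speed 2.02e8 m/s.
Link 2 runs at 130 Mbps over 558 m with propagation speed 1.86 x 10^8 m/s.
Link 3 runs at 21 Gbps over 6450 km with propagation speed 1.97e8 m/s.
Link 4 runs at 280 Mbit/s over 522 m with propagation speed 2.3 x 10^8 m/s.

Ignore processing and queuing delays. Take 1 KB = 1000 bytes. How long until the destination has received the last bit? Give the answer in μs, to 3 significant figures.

L = 16800 bits.
Transmission delays (L/R per hop): 33.6, 129.231, 0.8, 60 μs; sum = 223.631 μs.
Propagation delays (d/s per hop): 6.43564, 3, 32741.1, 2.26957 μs; sum = 32752.8 μs.
End-to-end = 33000 μs.

33000 μs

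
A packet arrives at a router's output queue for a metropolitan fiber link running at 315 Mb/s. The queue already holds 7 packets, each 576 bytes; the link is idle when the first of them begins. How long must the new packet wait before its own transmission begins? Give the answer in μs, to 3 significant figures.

102 μs

Each queued packet: L/R = 4608/315000000 = 14.6286 μs.
7 queued → 102.4 μs.
Queuing delay = 102 μs.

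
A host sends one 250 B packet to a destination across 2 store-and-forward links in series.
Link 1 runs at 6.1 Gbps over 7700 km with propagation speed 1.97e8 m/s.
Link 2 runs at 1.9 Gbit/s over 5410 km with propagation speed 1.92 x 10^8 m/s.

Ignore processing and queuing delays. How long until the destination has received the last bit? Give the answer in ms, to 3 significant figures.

L = 250 × 8 = 2000 bits.
Transmission delays (L/R per hop): 0.000327869, 0.00105263 ms; sum = 0.0013805 ms.
Propagation delays (d/s per hop): 39.0863, 28.1771 ms; sum = 67.2634 ms.
End-to-end = 67.3 ms.

67.3 ms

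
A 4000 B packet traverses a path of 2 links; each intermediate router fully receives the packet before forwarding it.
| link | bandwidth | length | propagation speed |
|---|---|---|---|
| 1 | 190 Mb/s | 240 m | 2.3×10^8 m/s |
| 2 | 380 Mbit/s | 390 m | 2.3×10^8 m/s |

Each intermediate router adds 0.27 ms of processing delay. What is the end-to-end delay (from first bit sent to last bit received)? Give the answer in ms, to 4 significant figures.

L = 4000 × 8 = 32000 bits.
Transmission delays (L/R per hop): 0.168421, 0.0842105 ms; sum = 0.252632 ms.
Propagation delays (d/s per hop): 0.00104348, 0.00169565 ms; sum = 0.00273913 ms.
Processing at 1 router(s): 1 × 0.27 ms = 0.27 ms.
End-to-end = 0.5254 ms.

0.5254 ms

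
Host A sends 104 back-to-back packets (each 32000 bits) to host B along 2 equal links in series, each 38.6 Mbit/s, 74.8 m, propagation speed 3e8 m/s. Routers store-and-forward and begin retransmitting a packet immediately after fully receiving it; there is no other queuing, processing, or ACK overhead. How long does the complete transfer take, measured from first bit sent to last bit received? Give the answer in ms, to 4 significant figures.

Per-hop transmission t_tx = L/R = 32000/38600000 = 0.829016 ms.
Per-hop propagation t_prop = 74.8/300000000 = 0.000249333 ms.
Pipeline fill: first packet needs 2·t_tx to clear all hops; remaining 103 packets each add one t_tx.
Total = (2+104-1)·t_tx + 2·t_prop = 105·0.829016 + 2·0.000249333 = 87.05 ms.

87.05 ms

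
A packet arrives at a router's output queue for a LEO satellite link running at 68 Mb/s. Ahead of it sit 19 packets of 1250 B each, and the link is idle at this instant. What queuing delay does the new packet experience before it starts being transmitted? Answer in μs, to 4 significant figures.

Each queued packet: L/R = 10000/68000000 = 147.059 μs.
19 queued → 2794.12 μs.
Queuing delay = 2794 μs.

2794 μs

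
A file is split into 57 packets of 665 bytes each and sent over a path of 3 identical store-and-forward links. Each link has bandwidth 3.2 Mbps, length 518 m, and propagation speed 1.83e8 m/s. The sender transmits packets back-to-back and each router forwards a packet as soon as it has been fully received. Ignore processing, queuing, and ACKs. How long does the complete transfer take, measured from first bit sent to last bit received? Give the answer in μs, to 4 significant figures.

98100 μs

Per-hop transmission t_tx = L/R = 5320/3200000 = 1662.5 μs.
Per-hop propagation t_prop = 518/183000000 = 2.8306 μs.
Pipeline fill: first packet needs 3·t_tx to clear all hops; remaining 56 packets each add one t_tx.
Total = (3+57-1)·t_tx + 3·t_prop = 59·1662.5 + 3·2.8306 = 98100 μs.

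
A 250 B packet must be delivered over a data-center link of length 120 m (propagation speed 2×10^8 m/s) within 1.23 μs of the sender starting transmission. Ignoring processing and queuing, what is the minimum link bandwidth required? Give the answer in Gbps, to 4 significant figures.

L = 2000 bits.
Propagation delay = 120 / 200000000 = 0.6 μs.
Transmission budget = 1.23 − 0.6 = 0.63 μs.
R ≥ L / t_tx = 2000 bits / 6.3e-07 s = 3.175 Gbps.

3.175 Gbps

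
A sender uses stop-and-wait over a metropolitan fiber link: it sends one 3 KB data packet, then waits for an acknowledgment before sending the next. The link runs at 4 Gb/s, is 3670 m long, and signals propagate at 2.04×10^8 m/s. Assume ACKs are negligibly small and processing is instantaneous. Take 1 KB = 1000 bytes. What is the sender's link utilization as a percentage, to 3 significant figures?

14.3 %

t_tx = L/R = 24000/4000000000 = 6e-06 s.
t_prop = 3670/204000000 = 1.79902e-05 s; RTT = 3.59804e-05 s.
Cycle = t_tx + RTT = 4.19804e-05 s.
Utilization = t_tx / cycle = 6e-06/4.19804e-05 = 14.3 %.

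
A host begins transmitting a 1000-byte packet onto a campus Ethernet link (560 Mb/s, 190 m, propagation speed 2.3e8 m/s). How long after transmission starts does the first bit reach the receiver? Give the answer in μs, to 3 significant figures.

0.826 μs

First bit experiences only propagation delay: d/s = 190/2.3e+08 = 0.826 μs.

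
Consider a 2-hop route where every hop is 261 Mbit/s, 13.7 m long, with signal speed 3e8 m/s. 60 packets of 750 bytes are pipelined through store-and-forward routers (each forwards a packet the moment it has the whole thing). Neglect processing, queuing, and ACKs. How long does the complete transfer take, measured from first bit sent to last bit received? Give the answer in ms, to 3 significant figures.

Per-hop transmission t_tx = L/R = 6000/261000000 = 0.0229885 ms.
Per-hop propagation t_prop = 13.7/300000000 = 4.56667e-05 ms.
Pipeline fill: first packet needs 2·t_tx to clear all hops; remaining 59 packets each add one t_tx.
Total = (2+60-1)·t_tx + 2·t_prop = 61·0.0229885 + 2·4.56667e-05 = 1.40 ms.

1.40 ms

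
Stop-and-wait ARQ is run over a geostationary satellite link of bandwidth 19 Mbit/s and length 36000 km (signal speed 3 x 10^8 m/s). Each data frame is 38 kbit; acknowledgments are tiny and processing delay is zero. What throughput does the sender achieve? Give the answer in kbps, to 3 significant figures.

157 kbps

t_tx = L/R = 38000/19000000 = 0.002 s.
t_prop = 36000000/300000000 = 0.12 s; RTT = 0.24 s.
Cycle = t_tx + RTT = 0.242 s.
Throughput = L / cycle = 38000 / 0.242 = 157 kbps.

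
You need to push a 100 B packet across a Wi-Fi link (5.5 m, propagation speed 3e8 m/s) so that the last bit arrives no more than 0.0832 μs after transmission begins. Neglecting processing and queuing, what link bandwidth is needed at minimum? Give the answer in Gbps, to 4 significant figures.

L = 800 bits.
Propagation delay = 5.5 / 300000000 = 0.0183333 μs.
Transmission budget = 0.0832 − 0.0183333 = 0.0648667 μs.
R ≥ L / t_tx = 800 bits / 6.48667e-08 s = 12.33 Gbps.

12.33 Gbps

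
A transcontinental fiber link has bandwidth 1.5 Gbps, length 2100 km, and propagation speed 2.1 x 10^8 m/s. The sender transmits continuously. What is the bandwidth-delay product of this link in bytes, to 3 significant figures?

Propagation delay = 2100000 / 210000000 = 0.01 s.
BDP = R × t_prop = 1500000000 × 0.01 = 15000000 bits.
In bytes: 15000000/8 = 1880000 bytes.

1880000 bytes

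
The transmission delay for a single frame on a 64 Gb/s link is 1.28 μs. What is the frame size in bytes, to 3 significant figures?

L = R × t_tx = 64000000000 b/s × 1.28e-06 s = 81920 bits.
In bytes: 81920 / 8 = 10200 bytes.

10200 bytes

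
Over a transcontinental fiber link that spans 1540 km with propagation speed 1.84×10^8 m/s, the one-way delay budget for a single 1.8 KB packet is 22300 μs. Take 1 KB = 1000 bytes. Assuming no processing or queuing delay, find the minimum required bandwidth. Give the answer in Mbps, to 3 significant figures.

L = 14400 bits.
Propagation delay = 1540000 / 184000000 = 8369.57 μs.
Transmission budget = 22300 − 8369.57 = 13930.4 μs.
R ≥ L / t_tx = 14400 bits / 0.0139304 s = 1.03 Mbps.

1.03 Mbps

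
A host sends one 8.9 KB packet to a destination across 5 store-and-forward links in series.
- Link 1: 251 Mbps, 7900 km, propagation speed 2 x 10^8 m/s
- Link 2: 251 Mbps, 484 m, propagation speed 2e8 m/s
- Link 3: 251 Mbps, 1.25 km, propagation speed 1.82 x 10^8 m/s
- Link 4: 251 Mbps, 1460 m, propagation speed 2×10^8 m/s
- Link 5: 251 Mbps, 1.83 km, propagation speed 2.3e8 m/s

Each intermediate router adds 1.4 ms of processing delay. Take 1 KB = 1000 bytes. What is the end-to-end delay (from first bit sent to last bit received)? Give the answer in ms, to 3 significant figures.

46.5 ms

L = 71200 bits.
Transmission delay per hop = L/R = 71200/251000000 = 0.283665 ms; 5 hops → 1.41833 ms.
Propagation delays (d/s per hop): 39.5, 0.00242, 0.00686813, 0.0073, 0.00795652 ms; sum = 39.5245 ms.
Processing at 4 router(s): 4 × 1.4 ms = 5.6 ms.
End-to-end = 46.5 ms.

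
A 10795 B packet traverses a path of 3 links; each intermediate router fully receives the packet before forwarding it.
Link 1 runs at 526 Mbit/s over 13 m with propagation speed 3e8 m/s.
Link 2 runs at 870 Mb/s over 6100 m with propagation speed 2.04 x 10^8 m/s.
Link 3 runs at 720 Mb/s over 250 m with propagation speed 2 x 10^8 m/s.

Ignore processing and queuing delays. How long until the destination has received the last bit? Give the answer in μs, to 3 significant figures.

415 μs

L = 10795 × 8 = 86360 bits.
Transmission delays (L/R per hop): 164.183, 99.2644, 119.944 μs; sum = 383.391 μs.
Propagation delays (d/s per hop): 0.0433333, 29.902, 1.25 μs; sum = 31.1953 μs.
End-to-end = 415 μs.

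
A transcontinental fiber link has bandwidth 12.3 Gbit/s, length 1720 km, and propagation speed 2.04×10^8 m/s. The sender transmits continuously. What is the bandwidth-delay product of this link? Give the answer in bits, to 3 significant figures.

104000000 bits

Propagation delay = 1720000 / 204000000 = 0.00843137 s.
BDP = R × t_prop = 12300000000 × 0.00843137 = 103706000 bits.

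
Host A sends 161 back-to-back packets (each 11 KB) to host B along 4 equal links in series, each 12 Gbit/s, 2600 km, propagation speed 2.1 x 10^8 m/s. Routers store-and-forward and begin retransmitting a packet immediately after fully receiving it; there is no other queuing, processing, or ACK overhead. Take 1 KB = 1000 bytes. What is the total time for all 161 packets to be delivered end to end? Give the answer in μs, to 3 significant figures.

Per-hop transmission t_tx = L/R = 88000/12000000000 = 7.33333 μs.
Per-hop propagation t_prop = 2600000/210000000 = 12381 μs.
Pipeline fill: first packet needs 4·t_tx to clear all hops; remaining 160 packets each add one t_tx.
Total = (4+161-1)·t_tx + 4·t_prop = 164·7.33333 + 4·12381 = 50700 μs.

50700 μs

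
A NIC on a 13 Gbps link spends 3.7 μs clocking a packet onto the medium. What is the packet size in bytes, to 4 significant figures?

6013 bytes

L = R × t_tx = 13000000000 b/s × 3.7e-06 s = 48100 bits.
In bytes: 48100 / 8 = 6013 bytes.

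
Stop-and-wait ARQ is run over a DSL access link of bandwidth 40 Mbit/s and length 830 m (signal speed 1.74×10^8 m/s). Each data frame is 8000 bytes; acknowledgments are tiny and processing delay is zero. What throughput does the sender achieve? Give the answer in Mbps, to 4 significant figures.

39.76 Mbps

t_tx = L/R = 64000/40000000 = 0.0016 s.
t_prop = 830/174000000 = 4.77011e-06 s; RTT = 9.54023e-06 s.
Cycle = t_tx + RTT = 0.00160954 s.
Throughput = L / cycle = 64000 / 0.00160954 = 39.76 Mbps.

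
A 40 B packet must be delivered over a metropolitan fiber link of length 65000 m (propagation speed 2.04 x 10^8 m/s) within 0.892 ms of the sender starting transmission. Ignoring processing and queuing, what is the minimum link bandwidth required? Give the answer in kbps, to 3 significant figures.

L = 320 bits.
Propagation delay = 65000 / 204000000 = 0.318627 ms.
Transmission budget = 0.892 − 0.318627 = 0.573373 ms.
R ≥ L / t_tx = 320 bits / 0.000573373 s = 558 kbps.

558 kbps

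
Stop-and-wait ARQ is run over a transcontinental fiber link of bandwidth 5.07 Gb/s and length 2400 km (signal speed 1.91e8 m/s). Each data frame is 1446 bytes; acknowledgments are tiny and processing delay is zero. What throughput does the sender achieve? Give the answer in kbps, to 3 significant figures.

t_tx = L/R = 11568/5070000000 = 2.28166e-06 s.
t_prop = 2400000/191000000 = 0.0125654 s; RTT = 0.0251309 s.
Cycle = t_tx + RTT = 0.0251332 s.
Throughput = L / cycle = 11568 / 0.0251332 = 460 kbps.

460 kbps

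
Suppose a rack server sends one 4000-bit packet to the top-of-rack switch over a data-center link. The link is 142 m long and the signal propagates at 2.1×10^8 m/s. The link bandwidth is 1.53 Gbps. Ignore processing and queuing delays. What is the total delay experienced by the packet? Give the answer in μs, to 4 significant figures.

3.291 μs

Transmission delay = L/R = 4000 / 1530000000 = 2.61438 μs.
Propagation delay = d/s = 142 m / 210000000 m/s = 0.67619 μs.
Total = 3.291 μs.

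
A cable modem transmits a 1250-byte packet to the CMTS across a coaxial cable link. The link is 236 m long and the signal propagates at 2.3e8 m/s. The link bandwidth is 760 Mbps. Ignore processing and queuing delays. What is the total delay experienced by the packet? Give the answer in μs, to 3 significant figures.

14.2 μs

L = 1250 × 8 = 10000 bits.
Transmission delay = L/R = 10000 / 760000000 = 13.1579 μs.
Propagation delay = d/s = 236 m / 2.3e+08 m/s = 1.02609 μs.
Total = 14.2 μs.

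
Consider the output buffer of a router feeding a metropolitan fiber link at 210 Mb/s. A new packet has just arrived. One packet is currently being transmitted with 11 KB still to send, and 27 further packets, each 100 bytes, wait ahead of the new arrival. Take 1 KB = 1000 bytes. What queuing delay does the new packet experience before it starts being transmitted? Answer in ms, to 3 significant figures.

Each queued packet: L/R = 800/210000000 = 0.00380952 ms.
27 queued → 0.102857 ms.
Plus remaining 88000 bits of current packet: 0.419048 ms.
Queuing delay = 0.522 ms.

0.522 ms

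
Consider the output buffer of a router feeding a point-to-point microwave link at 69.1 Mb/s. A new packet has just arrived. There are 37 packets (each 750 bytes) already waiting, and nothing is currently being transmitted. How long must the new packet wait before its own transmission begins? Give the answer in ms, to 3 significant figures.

3.21 ms

Each queued packet: L/R = 6000/69100000 = 0.0868307 ms.
37 queued → 3.21274 ms.
Queuing delay = 3.21 ms.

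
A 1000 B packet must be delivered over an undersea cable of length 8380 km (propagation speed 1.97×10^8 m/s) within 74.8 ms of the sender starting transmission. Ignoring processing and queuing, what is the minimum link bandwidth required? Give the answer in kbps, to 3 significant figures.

248 kbps

L = 8000 bits.
Propagation delay = 8380000 / 197000000 = 42.5381 ms.
Transmission budget = 74.8 − 42.5381 = 32.2619 ms.
R ≥ L / t_tx = 8000 bits / 0.0322619 s = 248 kbps.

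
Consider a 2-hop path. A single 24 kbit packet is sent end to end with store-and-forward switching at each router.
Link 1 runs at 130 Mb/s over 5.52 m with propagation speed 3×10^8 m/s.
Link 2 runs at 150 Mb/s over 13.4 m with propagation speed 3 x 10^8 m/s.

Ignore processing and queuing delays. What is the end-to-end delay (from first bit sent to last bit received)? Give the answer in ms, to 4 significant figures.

0.3447 ms

L = 24000 bits.
Transmission delays (L/R per hop): 0.184615, 0.16 ms; sum = 0.344615 ms.
Propagation delays (d/s per hop): 1.84e-05, 4.46667e-05 ms; sum = 6.30667e-05 ms.
End-to-end = 0.3447 ms.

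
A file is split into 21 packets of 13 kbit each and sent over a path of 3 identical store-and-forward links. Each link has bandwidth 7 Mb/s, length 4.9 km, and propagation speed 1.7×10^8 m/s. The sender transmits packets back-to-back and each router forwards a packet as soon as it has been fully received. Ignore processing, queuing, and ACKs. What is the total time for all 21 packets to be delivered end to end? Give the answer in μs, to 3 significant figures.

42800 μs

Per-hop transmission t_tx = L/R = 13000/7000000 = 1857.14 μs.
Per-hop propagation t_prop = 4900/170000000 = 28.8235 μs.
Pipeline fill: first packet needs 3·t_tx to clear all hops; remaining 20 packets each add one t_tx.
Total = (3+21-1)·t_tx + 3·t_prop = 23·1857.14 + 3·28.8235 = 42800 μs.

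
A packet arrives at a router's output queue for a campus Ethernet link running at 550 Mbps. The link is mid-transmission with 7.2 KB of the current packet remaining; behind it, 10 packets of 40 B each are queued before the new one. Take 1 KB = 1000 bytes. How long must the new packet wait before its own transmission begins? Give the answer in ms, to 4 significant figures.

0.1105 ms

Each queued packet: L/R = 320/550000000 = 0.000581818 ms.
10 queued → 0.00581818 ms.
Plus remaining 57600 bits of current packet: 0.104727 ms.
Queuing delay = 0.1105 ms.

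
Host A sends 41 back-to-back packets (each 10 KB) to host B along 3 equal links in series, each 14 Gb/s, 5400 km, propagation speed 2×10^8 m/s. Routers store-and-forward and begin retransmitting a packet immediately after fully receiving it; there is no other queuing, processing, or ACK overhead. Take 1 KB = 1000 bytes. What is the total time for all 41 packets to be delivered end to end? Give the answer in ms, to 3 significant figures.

Per-hop transmission t_tx = L/R = 80000/14000000000 = 0.00571429 ms.
Per-hop propagation t_prop = 5400000/200000000 = 27 ms.
Pipeline fill: first packet needs 3·t_tx to clear all hops; remaining 40 packets each add one t_tx.
Total = (3+41-1)·t_tx + 3·t_prop = 43·0.00571429 + 3·27 = 81.2 ms.

81.2 ms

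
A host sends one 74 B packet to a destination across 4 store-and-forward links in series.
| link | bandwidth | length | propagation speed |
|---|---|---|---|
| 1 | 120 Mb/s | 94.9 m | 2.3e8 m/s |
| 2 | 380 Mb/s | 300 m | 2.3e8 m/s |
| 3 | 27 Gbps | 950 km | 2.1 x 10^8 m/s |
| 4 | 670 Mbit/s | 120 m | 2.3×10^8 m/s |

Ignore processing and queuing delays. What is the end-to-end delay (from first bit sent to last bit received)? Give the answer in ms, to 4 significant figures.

L = 74 × 8 = 592 bits.
Transmission delays (L/R per hop): 0.00493333, 0.00155789, 2.19259e-05, 0.000883582 ms; sum = 0.00739674 ms.
Propagation delays (d/s per hop): 0.000412609, 0.00130435, 4.52381, 0.000521739 ms; sum = 4.52605 ms.
End-to-end = 4.533 ms.

4.533 ms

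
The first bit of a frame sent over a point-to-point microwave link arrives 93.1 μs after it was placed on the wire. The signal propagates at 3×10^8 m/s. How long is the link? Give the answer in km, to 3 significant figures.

d = s × t_prop = 300000000 × 9.31e-05 = 27.9 km.

27.9 km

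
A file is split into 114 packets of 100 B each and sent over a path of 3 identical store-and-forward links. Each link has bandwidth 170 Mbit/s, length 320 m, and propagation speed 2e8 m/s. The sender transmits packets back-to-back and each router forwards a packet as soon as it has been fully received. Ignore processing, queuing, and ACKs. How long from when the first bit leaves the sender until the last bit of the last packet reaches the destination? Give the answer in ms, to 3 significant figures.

Per-hop transmission t_tx = L/R = 800/170000000 = 0.00470588 ms.
Per-hop propagation t_prop = 320/200000000 = 0.0016 ms.
Pipeline fill: first packet needs 3·t_tx to clear all hops; remaining 113 packets each add one t_tx.
Total = (3+114-1)·t_tx + 3·t_prop = 116·0.00470588 + 3·0.0016 = 0.551 ms.

0.551 ms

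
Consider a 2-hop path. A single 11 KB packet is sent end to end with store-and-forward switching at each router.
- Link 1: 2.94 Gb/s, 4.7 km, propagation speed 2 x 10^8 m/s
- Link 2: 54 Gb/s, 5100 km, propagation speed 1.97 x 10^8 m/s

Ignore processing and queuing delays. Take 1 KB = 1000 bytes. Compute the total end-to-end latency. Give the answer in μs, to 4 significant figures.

L = 88000 bits.
Transmission delays (L/R per hop): 29.932, 1.62963 μs; sum = 31.5616 μs.
Propagation delays (d/s per hop): 23.5, 25888.3 μs; sum = 25911.8 μs.
End-to-end = 25940 μs.

25940 μs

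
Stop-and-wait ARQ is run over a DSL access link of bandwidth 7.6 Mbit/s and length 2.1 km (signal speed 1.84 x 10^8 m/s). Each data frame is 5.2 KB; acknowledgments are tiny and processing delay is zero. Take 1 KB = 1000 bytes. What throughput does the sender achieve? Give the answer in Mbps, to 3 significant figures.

t_tx = L/R = 41600/7600000 = 0.00547368 s.
t_prop = 2100/184000000 = 1.1413e-05 s; RTT = 2.28261e-05 s.
Cycle = t_tx + RTT = 0.00549651 s.
Throughput = L / cycle = 41600 / 0.00549651 = 7.57 Mbps.

7.57 Mbps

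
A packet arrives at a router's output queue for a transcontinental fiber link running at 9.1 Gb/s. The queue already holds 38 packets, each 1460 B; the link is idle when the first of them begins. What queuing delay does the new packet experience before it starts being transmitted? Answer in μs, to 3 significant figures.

48.8 μs

Each queued packet: L/R = 11680/9100000000 = 1.28352 μs.
38 queued → 48.7736 μs.
Queuing delay = 48.8 μs.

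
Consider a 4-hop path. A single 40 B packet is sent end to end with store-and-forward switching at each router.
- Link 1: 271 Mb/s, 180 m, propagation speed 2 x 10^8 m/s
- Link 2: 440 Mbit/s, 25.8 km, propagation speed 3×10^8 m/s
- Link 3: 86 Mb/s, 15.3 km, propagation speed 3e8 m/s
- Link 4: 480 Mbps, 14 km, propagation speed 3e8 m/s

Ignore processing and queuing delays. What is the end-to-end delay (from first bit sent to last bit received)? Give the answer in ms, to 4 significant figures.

L = 40 × 8 = 320 bits.
Transmission delays (L/R per hop): 0.00118081, 0.000727273, 0.00372093, 0.000666667 ms; sum = 0.00629568 ms.
Propagation delays (d/s per hop): 0.0009, 0.086, 0.051, 0.0466667 ms; sum = 0.184567 ms.
End-to-end = 0.1909 ms.

0.1909 ms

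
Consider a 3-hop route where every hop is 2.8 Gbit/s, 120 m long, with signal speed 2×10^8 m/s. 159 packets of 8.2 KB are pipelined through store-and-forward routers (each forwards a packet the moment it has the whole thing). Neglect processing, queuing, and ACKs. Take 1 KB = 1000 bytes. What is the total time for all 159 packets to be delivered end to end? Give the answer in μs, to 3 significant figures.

3770 μs

Per-hop transmission t_tx = L/R = 65600/2800000000 = 23.4286 μs.
Per-hop propagation t_prop = 120/200000000 = 0.6 μs.
Pipeline fill: first packet needs 3·t_tx to clear all hops; remaining 158 packets each add one t_tx.
Total = (3+159-1)·t_tx + 3·t_prop = 161·23.4286 + 3·0.6 = 3770 μs.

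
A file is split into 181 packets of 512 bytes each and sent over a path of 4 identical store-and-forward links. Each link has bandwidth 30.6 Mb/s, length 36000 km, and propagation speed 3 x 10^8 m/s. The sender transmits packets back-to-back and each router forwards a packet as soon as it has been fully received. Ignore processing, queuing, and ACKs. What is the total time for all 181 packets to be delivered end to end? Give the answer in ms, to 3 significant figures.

Per-hop transmission t_tx = L/R = 4096/30600000 = 0.133856 ms.
Per-hop propagation t_prop = 36000000/300000000 = 120 ms.
Pipeline fill: first packet needs 4·t_tx to clear all hops; remaining 180 packets each add one t_tx.
Total = (4+181-1)·t_tx + 4·t_prop = 184·0.133856 + 4·120 = 505 ms.

505 ms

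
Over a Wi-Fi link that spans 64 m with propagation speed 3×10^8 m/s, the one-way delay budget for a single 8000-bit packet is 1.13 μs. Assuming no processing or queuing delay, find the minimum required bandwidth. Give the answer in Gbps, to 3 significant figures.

Propagation delay = 64 / 300000000 = 0.213333 μs.
Transmission budget = 1.13 − 0.213333 = 0.916667 μs.
R ≥ L / t_tx = 8000 bits / 9.16667e-07 s = 8.73 Gbps.

8.73 Gbps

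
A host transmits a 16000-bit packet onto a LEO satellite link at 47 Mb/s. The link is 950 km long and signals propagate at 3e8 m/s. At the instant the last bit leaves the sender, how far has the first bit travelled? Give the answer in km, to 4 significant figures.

t_tx = L/R = 16000/47000000 = 0.000340426 s.
Distance = s × t_tx = 300000000 × 0.000340426 = 102.1 km.

102.1 km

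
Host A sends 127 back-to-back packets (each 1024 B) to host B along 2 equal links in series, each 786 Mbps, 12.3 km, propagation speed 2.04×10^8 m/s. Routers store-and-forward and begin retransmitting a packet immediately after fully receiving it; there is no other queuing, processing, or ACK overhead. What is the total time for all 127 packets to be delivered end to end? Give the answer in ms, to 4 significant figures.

Per-hop transmission t_tx = L/R = 8192/786000000 = 0.0104224 ms.
Per-hop propagation t_prop = 12300/204000000 = 0.0602941 ms.
Pipeline fill: first packet needs 2·t_tx to clear all hops; remaining 126 packets each add one t_tx.
Total = (2+127-1)·t_tx + 2·t_prop = 128·0.0104224 + 2·0.0602941 = 1.455 ms.

1.455 ms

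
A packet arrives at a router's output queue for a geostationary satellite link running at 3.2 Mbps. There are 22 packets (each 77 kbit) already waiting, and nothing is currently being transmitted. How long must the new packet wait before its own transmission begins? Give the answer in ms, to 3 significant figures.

Each queued packet: L/R = 77000/3200000 = 24.0625 ms.
22 queued → 529.375 ms.
Queuing delay = 529 ms.

529 ms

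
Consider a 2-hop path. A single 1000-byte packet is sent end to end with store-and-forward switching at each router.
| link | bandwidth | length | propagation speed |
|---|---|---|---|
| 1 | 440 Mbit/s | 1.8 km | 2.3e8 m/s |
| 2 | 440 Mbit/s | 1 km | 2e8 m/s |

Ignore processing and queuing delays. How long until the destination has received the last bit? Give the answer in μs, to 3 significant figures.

L = 1000 × 8 = 8000 bits.
Transmission delay per hop = L/R = 8000/440000000 = 18.1818 μs; 2 hops → 36.3636 μs.
Propagation delays (d/s per hop): 7.82609, 5 μs; sum = 12.8261 μs.
End-to-end = 49.2 μs.

49.2 μs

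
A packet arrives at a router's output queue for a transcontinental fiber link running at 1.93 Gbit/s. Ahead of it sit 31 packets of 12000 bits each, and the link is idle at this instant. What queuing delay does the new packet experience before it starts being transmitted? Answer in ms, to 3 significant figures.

Each queued packet: L/R = 12000/1930000000 = 0.00621762 ms.
31 queued → 0.192746 ms.
Queuing delay = 0.193 ms.

0.193 ms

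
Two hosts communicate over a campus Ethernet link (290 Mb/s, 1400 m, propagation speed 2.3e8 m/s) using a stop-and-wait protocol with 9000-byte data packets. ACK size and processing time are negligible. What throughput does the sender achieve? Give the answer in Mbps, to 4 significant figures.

t_tx = L/R = 72000/290000000 = 0.000248276 s.
t_prop = 1400/2.3e+08 = 6.08696e-06 s; RTT = 1.21739e-05 s.
Cycle = t_tx + RTT = 0.00026045 s.
Throughput = L / cycle = 72000 / 0.00026045 = 276.4 Mbps.

276.4 Mbps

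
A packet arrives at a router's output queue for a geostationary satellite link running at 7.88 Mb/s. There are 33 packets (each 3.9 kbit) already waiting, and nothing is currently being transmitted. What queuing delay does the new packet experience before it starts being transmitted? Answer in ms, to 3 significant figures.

Each queued packet: L/R = 3900/7880000 = 0.494924 ms.
33 queued → 16.3325 ms.
Queuing delay = 16.3 ms.

16.3 ms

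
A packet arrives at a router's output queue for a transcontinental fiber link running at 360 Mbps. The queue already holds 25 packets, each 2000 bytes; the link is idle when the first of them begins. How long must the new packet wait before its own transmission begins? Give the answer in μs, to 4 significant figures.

Each queued packet: L/R = 16000/360000000 = 44.4444 μs.
25 queued → 1111.11 μs.
Queuing delay = 1111 μs.

1111 μs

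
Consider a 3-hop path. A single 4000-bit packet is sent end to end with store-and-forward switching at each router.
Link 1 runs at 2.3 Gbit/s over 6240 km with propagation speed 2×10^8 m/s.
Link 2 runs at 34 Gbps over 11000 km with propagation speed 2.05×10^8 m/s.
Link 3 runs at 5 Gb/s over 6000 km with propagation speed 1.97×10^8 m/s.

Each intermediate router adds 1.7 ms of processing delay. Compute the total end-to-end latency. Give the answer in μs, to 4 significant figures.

Transmission delays (L/R per hop): 1.73913, 0.117647, 0.8 μs; sum = 2.65678 μs.
Propagation delays (d/s per hop): 31200, 53658.5, 30456.9 μs; sum = 115315 μs.
Processing at 2 router(s): 2 × 1.7 ms = 3400 μs.
End-to-end = 118700 μs.

118700 μs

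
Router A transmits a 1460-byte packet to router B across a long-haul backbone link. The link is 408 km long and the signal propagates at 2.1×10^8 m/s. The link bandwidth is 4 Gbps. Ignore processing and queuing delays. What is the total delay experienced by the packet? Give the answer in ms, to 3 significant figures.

1.95 ms

L = 1460 × 8 = 11680 bits.
Transmission delay = L/R = 11680 / 4000000000 = 0.00292 ms.
Propagation delay = d/s = 408000 m / 210000000 m/s = 1.94286 ms.
Total = 1.95 ms.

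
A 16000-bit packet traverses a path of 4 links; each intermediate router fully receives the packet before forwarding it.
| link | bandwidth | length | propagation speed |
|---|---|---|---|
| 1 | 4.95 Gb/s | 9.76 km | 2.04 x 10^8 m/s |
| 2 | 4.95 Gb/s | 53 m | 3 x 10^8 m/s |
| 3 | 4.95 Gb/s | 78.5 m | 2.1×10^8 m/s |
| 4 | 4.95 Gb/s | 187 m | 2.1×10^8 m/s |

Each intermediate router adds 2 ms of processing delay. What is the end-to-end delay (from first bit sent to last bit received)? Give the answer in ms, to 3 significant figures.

Transmission delay per hop = L/R = 16000/4950000000 = 0.00323232 ms; 4 hops → 0.0129293 ms.
Propagation delays (d/s per hop): 0.0478431, 0.000176667, 0.00037381, 0.000890476 ms; sum = 0.0492841 ms.
Processing at 3 router(s): 3 × 2 ms = 6 ms.
End-to-end = 6.06 ms.

6.06 ms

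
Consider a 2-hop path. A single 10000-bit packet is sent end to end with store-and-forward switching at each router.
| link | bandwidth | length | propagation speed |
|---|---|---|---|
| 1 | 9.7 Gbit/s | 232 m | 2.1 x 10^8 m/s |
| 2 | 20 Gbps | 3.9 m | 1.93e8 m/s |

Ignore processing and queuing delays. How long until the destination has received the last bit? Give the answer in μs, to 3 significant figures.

Transmission delays (L/R per hop): 1.03093, 0.5 μs; sum = 1.53093 μs.
Propagation delays (d/s per hop): 1.10476, 0.0202073 μs; sum = 1.12497 μs.
End-to-end = 2.66 μs.

2.66 μs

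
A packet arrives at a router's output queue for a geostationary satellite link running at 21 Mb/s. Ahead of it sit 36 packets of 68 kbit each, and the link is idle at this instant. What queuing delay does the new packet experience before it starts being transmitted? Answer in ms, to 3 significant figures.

Each queued packet: L/R = 68000/21000000 = 3.2381 ms.
36 queued → 116.571 ms.
Queuing delay = 117 ms.

117 ms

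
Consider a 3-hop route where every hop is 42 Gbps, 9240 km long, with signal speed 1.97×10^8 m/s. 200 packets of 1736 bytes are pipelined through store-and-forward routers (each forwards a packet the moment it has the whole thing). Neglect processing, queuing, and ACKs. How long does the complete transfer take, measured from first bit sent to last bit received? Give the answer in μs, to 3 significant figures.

Per-hop transmission t_tx = L/R = 13888/42000000000 = 0.330667 μs.
Per-hop propagation t_prop = 9240000/197000000 = 46903.6 μs.
Pipeline fill: first packet needs 3·t_tx to clear all hops; remaining 199 packets each add one t_tx.
Total = (3+200-1)·t_tx + 3·t_prop = 202·0.330667 + 3·46903.6 = 141000 μs.

141000 μs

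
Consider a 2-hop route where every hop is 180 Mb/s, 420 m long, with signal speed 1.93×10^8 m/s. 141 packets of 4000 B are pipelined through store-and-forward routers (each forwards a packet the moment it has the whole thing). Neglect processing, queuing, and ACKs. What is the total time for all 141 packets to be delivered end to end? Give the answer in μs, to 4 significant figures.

25250 μs

Per-hop transmission t_tx = L/R = 32000/180000000 = 177.778 μs.
Per-hop propagation t_prop = 420/193000000 = 2.17617 μs.
Pipeline fill: first packet needs 2·t_tx to clear all hops; remaining 140 packets each add one t_tx.
Total = (2+141-1)·t_tx + 2·t_prop = 142·177.778 + 2·2.17617 = 25250 μs.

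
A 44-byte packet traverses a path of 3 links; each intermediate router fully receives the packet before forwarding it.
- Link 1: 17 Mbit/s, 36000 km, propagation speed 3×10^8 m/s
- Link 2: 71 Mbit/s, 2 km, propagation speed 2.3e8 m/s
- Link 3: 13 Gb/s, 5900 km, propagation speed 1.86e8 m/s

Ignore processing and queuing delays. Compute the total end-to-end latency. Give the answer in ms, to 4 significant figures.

L = 44 × 8 = 352 bits.
Transmission delays (L/R per hop): 0.0207059, 0.00495775, 2.70769e-05 ms; sum = 0.0256907 ms.
Propagation delays (d/s per hop): 120, 0.00869565, 31.7204 ms; sum = 151.729 ms.
End-to-end = 151.8 ms.

151.8 ms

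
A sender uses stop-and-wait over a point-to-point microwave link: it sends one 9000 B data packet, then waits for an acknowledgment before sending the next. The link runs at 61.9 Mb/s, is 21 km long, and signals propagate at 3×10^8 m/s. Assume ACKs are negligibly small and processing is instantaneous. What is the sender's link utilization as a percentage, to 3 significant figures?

t_tx = L/R = 72000/61900000 = 0.00116317 s.
t_prop = 21000/300000000 = 7e-05 s; RTT = 0.00014 s.
Cycle = t_tx + RTT = 0.00130317 s.
Utilization = t_tx / cycle = 0.00116317/0.00130317 = 89.3 %.

89.3 %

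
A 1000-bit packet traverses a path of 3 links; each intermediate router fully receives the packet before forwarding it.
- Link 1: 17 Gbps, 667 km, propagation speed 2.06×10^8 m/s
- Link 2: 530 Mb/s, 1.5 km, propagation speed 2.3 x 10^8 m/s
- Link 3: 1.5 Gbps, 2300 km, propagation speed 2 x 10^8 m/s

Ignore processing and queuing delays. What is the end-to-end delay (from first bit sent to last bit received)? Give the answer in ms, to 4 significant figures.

14.75 ms

Transmission delays (L/R per hop): 5.88235e-05, 0.00188679, 0.000666667 ms; sum = 0.00261228 ms.
Propagation delays (d/s per hop): 3.23786, 0.00652174, 11.5 ms; sum = 14.7444 ms.
End-to-end = 14.75 ms.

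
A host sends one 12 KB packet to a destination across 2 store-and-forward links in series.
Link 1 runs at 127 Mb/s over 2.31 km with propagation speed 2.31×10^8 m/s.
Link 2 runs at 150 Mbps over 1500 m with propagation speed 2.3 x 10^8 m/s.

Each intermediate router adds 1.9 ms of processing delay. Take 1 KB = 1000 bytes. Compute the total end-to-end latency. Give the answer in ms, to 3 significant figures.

3.31 ms

L = 96000 bits.
Transmission delays (L/R per hop): 0.755906, 0.64 ms; sum = 1.39591 ms.
Propagation delays (d/s per hop): 0.01, 0.00652174 ms; sum = 0.0165217 ms.
Processing at 1 router(s): 1 × 1.9 ms = 1.9 ms.
End-to-end = 3.31 ms.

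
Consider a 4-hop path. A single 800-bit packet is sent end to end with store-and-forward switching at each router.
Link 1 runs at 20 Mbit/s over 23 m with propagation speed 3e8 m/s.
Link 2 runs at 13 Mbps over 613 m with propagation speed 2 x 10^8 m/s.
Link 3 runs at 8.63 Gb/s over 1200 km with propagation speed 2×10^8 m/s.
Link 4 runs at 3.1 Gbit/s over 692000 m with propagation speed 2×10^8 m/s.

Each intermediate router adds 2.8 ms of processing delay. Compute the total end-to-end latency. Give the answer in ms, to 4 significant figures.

17.97 ms

Transmission delays (L/R per hop): 0.04, 0.0615385, 9.26999e-05, 0.000258065 ms; sum = 0.101889 ms.
Propagation delays (d/s per hop): 7.66667e-05, 0.003065, 6, 3.46 ms; sum = 9.46314 ms.
Processing at 3 router(s): 3 × 2.8 ms = 8.4 ms.
End-to-end = 17.97 ms.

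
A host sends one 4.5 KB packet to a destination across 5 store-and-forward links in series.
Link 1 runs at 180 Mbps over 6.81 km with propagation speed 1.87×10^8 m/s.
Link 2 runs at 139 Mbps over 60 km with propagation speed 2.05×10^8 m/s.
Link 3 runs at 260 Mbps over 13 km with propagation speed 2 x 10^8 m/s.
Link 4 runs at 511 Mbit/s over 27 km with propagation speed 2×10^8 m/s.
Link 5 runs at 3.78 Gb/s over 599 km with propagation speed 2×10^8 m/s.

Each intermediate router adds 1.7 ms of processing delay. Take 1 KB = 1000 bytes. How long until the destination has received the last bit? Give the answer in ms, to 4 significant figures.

11.00 ms

L = 36000 bits.
Transmission delays (L/R per hop): 0.2, 0.258993, 0.138462, 0.0704501, 0.00952381 ms; sum = 0.677428 ms.
Propagation delays (d/s per hop): 0.0364171, 0.292683, 0.065, 0.135, 2.995 ms; sum = 3.5241 ms.
Processing at 4 router(s): 4 × 1.7 ms = 6.8 ms.
End-to-end = 11.00 ms.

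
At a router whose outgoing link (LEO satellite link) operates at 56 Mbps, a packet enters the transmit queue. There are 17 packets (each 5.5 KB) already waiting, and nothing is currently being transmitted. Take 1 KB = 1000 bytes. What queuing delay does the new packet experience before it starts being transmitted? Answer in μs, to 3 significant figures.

Each queued packet: L/R = 44000/56000000 = 785.714 μs.
17 queued → 13357.1 μs.
Queuing delay = 13400 μs.

13400 μs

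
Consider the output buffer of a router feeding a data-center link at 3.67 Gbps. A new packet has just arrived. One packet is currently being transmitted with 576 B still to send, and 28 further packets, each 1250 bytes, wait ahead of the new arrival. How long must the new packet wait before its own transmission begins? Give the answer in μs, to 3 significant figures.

Each queued packet: L/R = 10000/3670000000 = 2.7248 μs.
28 queued → 76.2943 μs.
Plus remaining 4608 bits of current packet: 1.25559 μs.
Queuing delay = 77.5 μs.

77.5 μs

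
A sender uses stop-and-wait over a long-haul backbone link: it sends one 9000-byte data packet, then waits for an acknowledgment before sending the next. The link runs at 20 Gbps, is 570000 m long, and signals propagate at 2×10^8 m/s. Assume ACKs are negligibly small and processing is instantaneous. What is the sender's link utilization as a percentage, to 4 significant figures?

t_tx = L/R = 72000/20000000000 = 3.6e-06 s.
t_prop = 570000/200000000 = 0.00285 s; RTT = 0.0057 s.
Cycle = t_tx + RTT = 0.0057036 s.
Utilization = t_tx / cycle = 3.6e-06/0.0057036 = 0.06312 %.

0.06312 %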